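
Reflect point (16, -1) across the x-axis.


Reflection across x-axis: (x, y) -> (x, -y)
(16, -1) -> (16, 1)

(16, 1)


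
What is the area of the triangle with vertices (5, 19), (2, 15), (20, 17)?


Area = |x1(y2-y3) + x2(y3-y1) + x3(y1-y2)| / 2
= |5*(15-17) + 2*(17-19) + 20*(19-15)| / 2
= 33

33


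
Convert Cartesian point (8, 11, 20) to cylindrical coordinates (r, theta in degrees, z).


r = sqrt(8^2 + 11^2) = 13.6015
theta = atan2(11, 8) = 53.9726 deg
z = 20

r = 13.6015, theta = 53.9726 deg, z = 20


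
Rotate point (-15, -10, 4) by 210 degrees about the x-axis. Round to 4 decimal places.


x' = -15
y' = -10*cos(210) - 4*sin(210) = 10.6603
z' = -10*sin(210) + 4*cos(210) = 1.5359

(-15, 10.6603, 1.5359)


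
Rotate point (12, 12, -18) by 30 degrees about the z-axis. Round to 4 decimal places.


x' = 12*cos(30) - 12*sin(30) = 4.3923
y' = 12*sin(30) + 12*cos(30) = 16.3923
z' = -18

(4.3923, 16.3923, -18)


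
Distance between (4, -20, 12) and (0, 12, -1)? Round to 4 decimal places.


d = sqrt((0-4)^2 + (12--20)^2 + (-1-12)^2) = 34.7707

34.7707


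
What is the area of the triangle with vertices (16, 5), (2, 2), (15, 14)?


Area = |x1(y2-y3) + x2(y3-y1) + x3(y1-y2)| / 2
= |16*(2-14) + 2*(14-5) + 15*(5-2)| / 2
= 64.5

64.5


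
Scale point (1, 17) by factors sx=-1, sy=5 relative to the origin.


Scaling: (x*sx, y*sy) = (1*-1, 17*5) = (-1, 85)

(-1, 85)


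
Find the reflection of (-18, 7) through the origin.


Reflection through origin: (x, y) -> (-x, -y)
(-18, 7) -> (18, -7)

(18, -7)


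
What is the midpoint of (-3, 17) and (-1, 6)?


Midpoint = ((-3+-1)/2, (17+6)/2) = (-2, 11.5)

(-2, 11.5)


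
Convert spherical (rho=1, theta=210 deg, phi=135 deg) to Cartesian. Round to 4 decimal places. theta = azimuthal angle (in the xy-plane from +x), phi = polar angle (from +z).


x = 1 * sin(135) * cos(210) = -0.6124
y = 1 * sin(135) * sin(210) = -0.3536
z = 1 * cos(135) = -0.7071

(-0.6124, -0.3536, -0.7071)


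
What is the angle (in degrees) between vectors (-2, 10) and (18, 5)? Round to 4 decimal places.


dot = -2*18 + 10*5 = 14
|u| = 10.198, |v| = 18.6815
cos(angle) = 0.0735
angle = 85.7858 degrees

85.7858 degrees


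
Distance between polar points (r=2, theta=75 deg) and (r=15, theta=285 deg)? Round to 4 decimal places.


d = sqrt(r1^2 + r2^2 - 2*r1*r2*cos(t2-t1))
d = sqrt(2^2 + 15^2 - 2*2*15*cos(285-75)) = 16.7619

16.7619


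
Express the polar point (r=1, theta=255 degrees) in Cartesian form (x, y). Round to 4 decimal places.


x = 1 * cos(255) = -0.2588
y = 1 * sin(255) = -0.9659

(-0.2588, -0.9659)


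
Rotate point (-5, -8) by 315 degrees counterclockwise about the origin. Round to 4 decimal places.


x' = -5*cos(315) - -8*sin(315) = -9.1924
y' = -5*sin(315) + -8*cos(315) = -2.1213

(-9.1924, -2.1213)


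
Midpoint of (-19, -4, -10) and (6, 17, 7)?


Midpoint = ((-19+6)/2, (-4+17)/2, (-10+7)/2) = (-6.5, 6.5, -1.5)

(-6.5, 6.5, -1.5)


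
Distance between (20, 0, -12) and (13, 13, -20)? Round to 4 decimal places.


d = sqrt((13-20)^2 + (13-0)^2 + (-20--12)^2) = 16.7929

16.7929


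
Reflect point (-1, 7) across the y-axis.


Reflection across y-axis: (x, y) -> (-x, y)
(-1, 7) -> (1, 7)

(1, 7)


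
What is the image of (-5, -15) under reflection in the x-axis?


Reflection across x-axis: (x, y) -> (x, -y)
(-5, -15) -> (-5, 15)

(-5, 15)


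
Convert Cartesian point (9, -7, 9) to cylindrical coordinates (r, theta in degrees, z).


r = sqrt(9^2 + (-7)^2) = 11.4018
theta = atan2(-7, 9) = 322.125 deg
z = 9

r = 11.4018, theta = 322.125 deg, z = 9


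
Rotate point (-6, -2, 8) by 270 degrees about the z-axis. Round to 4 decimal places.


x' = -6*cos(270) - -2*sin(270) = -2
y' = -6*sin(270) + -2*cos(270) = 6
z' = 8

(-2, 6, 8)


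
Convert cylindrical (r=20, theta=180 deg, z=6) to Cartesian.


x = 20 * cos(180) = -20
y = 20 * sin(180) = 0
z = 6

(-20, 0, 6)


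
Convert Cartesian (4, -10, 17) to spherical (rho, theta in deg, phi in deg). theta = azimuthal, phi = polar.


rho = sqrt(4^2 + (-10)^2 + 17^2) = 20.1246
theta = atan2(-10, 4) = 291.8014 deg
phi = acos(17/20.1246) = 32.3563 deg

rho = 20.1246, theta = 291.8014 deg, phi = 32.3563 deg


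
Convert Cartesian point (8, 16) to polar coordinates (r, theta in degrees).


r = sqrt(8^2 + 16^2) = 17.8885
theta = atan2(16, 8) = 63.4349 degrees

r = 17.8885, theta = 63.4349 degrees


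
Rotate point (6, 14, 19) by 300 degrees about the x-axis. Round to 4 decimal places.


x' = 6
y' = 14*cos(300) - 19*sin(300) = 23.4545
z' = 14*sin(300) + 19*cos(300) = -2.6244

(6, 23.4545, -2.6244)


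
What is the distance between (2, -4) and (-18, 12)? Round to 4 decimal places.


d = sqrt((-18-2)^2 + (12--4)^2) = 25.6125

25.6125


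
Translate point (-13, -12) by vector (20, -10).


Translation: (x+dx, y+dy) = (-13+20, -12+-10) = (7, -22)

(7, -22)


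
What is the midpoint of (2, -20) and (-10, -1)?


Midpoint = ((2+-10)/2, (-20+-1)/2) = (-4, -10.5)

(-4, -10.5)


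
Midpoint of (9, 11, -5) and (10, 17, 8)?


Midpoint = ((9+10)/2, (11+17)/2, (-5+8)/2) = (9.5, 14, 1.5)

(9.5, 14, 1.5)


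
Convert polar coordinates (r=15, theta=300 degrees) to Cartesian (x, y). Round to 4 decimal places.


x = 15 * cos(300) = 7.5
y = 15 * sin(300) = -12.9904

(7.5, -12.9904)


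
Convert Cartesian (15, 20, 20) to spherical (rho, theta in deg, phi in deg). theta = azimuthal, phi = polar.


rho = sqrt(15^2 + 20^2 + 20^2) = 32.0156
theta = atan2(20, 15) = 53.1301 deg
phi = acos(20/32.0156) = 51.3402 deg

rho = 32.0156, theta = 53.1301 deg, phi = 51.3402 deg


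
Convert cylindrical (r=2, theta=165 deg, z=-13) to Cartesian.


x = 2 * cos(165) = -1.9319
y = 2 * sin(165) = 0.5176
z = -13

(-1.9319, 0.5176, -13)


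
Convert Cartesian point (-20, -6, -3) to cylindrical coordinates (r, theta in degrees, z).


r = sqrt((-20)^2 + (-6)^2) = 20.8806
theta = atan2(-6, -20) = 196.6992 deg
z = -3

r = 20.8806, theta = 196.6992 deg, z = -3


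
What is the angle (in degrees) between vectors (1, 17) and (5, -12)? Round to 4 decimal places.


dot = 1*5 + 17*-12 = -199
|u| = 17.0294, |v| = 13
cos(angle) = -0.8989
angle = 154.0137 degrees

154.0137 degrees


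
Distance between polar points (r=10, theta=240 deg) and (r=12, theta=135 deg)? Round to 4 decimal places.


d = sqrt(r1^2 + r2^2 - 2*r1*r2*cos(t2-t1))
d = sqrt(10^2 + 12^2 - 2*10*12*cos(135-240)) = 17.4962

17.4962


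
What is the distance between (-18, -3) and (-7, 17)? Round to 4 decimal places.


d = sqrt((-7--18)^2 + (17--3)^2) = 22.8254

22.8254


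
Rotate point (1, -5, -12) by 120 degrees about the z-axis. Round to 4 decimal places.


x' = 1*cos(120) - -5*sin(120) = 3.8301
y' = 1*sin(120) + -5*cos(120) = 3.366
z' = -12

(3.8301, 3.366, -12)


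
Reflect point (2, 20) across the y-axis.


Reflection across y-axis: (x, y) -> (-x, y)
(2, 20) -> (-2, 20)

(-2, 20)


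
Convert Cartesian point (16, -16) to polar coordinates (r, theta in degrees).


r = sqrt(16^2 + (-16)^2) = 22.6274
theta = atan2(-16, 16) = 315 degrees

r = 22.6274, theta = 315 degrees


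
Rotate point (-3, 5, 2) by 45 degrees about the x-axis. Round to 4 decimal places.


x' = -3
y' = 5*cos(45) - 2*sin(45) = 2.1213
z' = 5*sin(45) + 2*cos(45) = 4.9497

(-3, 2.1213, 4.9497)


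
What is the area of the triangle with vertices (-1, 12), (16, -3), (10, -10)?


Area = |x1(y2-y3) + x2(y3-y1) + x3(y1-y2)| / 2
= |-1*(-3--10) + 16*(-10-12) + 10*(12--3)| / 2
= 104.5

104.5


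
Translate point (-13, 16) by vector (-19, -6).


Translation: (x+dx, y+dy) = (-13+-19, 16+-6) = (-32, 10)

(-32, 10)


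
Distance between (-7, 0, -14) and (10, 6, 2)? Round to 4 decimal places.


d = sqrt((10--7)^2 + (6-0)^2 + (2--14)^2) = 24.1039

24.1039


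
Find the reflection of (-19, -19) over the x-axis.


Reflection across x-axis: (x, y) -> (x, -y)
(-19, -19) -> (-19, 19)

(-19, 19)


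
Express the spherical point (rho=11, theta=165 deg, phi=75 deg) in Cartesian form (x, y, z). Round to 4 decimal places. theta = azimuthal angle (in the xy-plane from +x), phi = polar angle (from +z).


x = 11 * sin(75) * cos(165) = -10.2631
y = 11 * sin(75) * sin(165) = 2.75
z = 11 * cos(75) = 2.847

(-10.2631, 2.75, 2.847)


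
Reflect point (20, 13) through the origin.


Reflection through origin: (x, y) -> (-x, -y)
(20, 13) -> (-20, -13)

(-20, -13)


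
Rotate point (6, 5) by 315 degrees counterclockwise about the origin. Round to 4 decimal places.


x' = 6*cos(315) - 5*sin(315) = 7.7782
y' = 6*sin(315) + 5*cos(315) = -0.7071

(7.7782, -0.7071)


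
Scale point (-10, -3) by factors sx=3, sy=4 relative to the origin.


Scaling: (x*sx, y*sy) = (-10*3, -3*4) = (-30, -12)

(-30, -12)


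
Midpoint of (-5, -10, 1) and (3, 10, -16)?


Midpoint = ((-5+3)/2, (-10+10)/2, (1+-16)/2) = (-1, 0, -7.5)

(-1, 0, -7.5)


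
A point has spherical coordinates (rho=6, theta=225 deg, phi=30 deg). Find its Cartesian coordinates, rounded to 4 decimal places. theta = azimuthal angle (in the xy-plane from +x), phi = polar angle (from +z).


x = 6 * sin(30) * cos(225) = -2.1213
y = 6 * sin(30) * sin(225) = -2.1213
z = 6 * cos(30) = 5.1962

(-2.1213, -2.1213, 5.1962)


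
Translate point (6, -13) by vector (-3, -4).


Translation: (x+dx, y+dy) = (6+-3, -13+-4) = (3, -17)

(3, -17)


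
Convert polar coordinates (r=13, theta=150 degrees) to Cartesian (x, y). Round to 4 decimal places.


x = 13 * cos(150) = -11.2583
y = 13 * sin(150) = 6.5

(-11.2583, 6.5)


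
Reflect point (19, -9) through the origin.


Reflection through origin: (x, y) -> (-x, -y)
(19, -9) -> (-19, 9)

(-19, 9)


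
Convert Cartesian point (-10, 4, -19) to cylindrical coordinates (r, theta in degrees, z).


r = sqrt((-10)^2 + 4^2) = 10.7703
theta = atan2(4, -10) = 158.1986 deg
z = -19

r = 10.7703, theta = 158.1986 deg, z = -19


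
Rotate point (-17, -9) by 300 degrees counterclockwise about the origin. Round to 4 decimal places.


x' = -17*cos(300) - -9*sin(300) = -16.2942
y' = -17*sin(300) + -9*cos(300) = 10.2224

(-16.2942, 10.2224)


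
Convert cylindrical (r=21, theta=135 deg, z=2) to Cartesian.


x = 21 * cos(135) = -14.8492
y = 21 * sin(135) = 14.8492
z = 2

(-14.8492, 14.8492, 2)


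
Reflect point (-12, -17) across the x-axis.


Reflection across x-axis: (x, y) -> (x, -y)
(-12, -17) -> (-12, 17)

(-12, 17)


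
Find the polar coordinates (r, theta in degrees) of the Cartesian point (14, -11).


r = sqrt(14^2 + (-11)^2) = 17.8045
theta = atan2(-11, 14) = 321.8428 degrees

r = 17.8045, theta = 321.8428 degrees


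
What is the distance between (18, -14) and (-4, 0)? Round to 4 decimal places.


d = sqrt((-4-18)^2 + (0--14)^2) = 26.0768

26.0768


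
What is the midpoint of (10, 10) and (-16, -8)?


Midpoint = ((10+-16)/2, (10+-8)/2) = (-3, 1)

(-3, 1)


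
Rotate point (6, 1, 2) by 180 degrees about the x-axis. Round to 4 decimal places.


x' = 6
y' = 1*cos(180) - 2*sin(180) = -1
z' = 1*sin(180) + 2*cos(180) = -2

(6, -1, -2)


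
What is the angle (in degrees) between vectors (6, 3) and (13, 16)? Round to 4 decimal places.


dot = 6*13 + 3*16 = 126
|u| = 6.7082, |v| = 20.6155
cos(angle) = 0.9111
angle = 24.3411 degrees

24.3411 degrees


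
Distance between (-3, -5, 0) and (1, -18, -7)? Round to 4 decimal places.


d = sqrt((1--3)^2 + (-18--5)^2 + (-7-0)^2) = 15.2971

15.2971


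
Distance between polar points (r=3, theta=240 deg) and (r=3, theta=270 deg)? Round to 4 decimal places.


d = sqrt(r1^2 + r2^2 - 2*r1*r2*cos(t2-t1))
d = sqrt(3^2 + 3^2 - 2*3*3*cos(270-240)) = 1.5529

1.5529


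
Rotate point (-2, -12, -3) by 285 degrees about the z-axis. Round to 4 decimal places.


x' = -2*cos(285) - -12*sin(285) = -12.1087
y' = -2*sin(285) + -12*cos(285) = -1.174
z' = -3

(-12.1087, -1.174, -3)


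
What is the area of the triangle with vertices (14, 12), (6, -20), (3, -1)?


Area = |x1(y2-y3) + x2(y3-y1) + x3(y1-y2)| / 2
= |14*(-20--1) + 6*(-1-12) + 3*(12--20)| / 2
= 124

124


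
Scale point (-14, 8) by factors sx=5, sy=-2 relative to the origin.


Scaling: (x*sx, y*sy) = (-14*5, 8*-2) = (-70, -16)

(-70, -16)


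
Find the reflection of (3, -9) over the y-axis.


Reflection across y-axis: (x, y) -> (-x, y)
(3, -9) -> (-3, -9)

(-3, -9)


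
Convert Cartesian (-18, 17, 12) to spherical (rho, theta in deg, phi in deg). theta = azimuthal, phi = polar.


rho = sqrt((-18)^2 + 17^2 + 12^2) = 27.5136
theta = atan2(17, -18) = 136.6366 deg
phi = acos(12/27.5136) = 64.1417 deg

rho = 27.5136, theta = 136.6366 deg, phi = 64.1417 deg


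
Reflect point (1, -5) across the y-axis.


Reflection across y-axis: (x, y) -> (-x, y)
(1, -5) -> (-1, -5)

(-1, -5)


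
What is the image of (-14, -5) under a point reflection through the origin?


Reflection through origin: (x, y) -> (-x, -y)
(-14, -5) -> (14, 5)

(14, 5)


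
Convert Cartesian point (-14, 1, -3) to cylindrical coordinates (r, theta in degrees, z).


r = sqrt((-14)^2 + 1^2) = 14.0357
theta = atan2(1, -14) = 175.9144 deg
z = -3

r = 14.0357, theta = 175.9144 deg, z = -3


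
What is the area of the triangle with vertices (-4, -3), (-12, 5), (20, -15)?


Area = |x1(y2-y3) + x2(y3-y1) + x3(y1-y2)| / 2
= |-4*(5--15) + -12*(-15--3) + 20*(-3-5)| / 2
= 48

48


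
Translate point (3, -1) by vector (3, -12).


Translation: (x+dx, y+dy) = (3+3, -1+-12) = (6, -13)

(6, -13)


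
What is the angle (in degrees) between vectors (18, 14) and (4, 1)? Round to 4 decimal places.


dot = 18*4 + 14*1 = 86
|u| = 22.8035, |v| = 4.1231
cos(angle) = 0.9147
angle = 23.8387 degrees

23.8387 degrees


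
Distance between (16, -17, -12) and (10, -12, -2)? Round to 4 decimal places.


d = sqrt((10-16)^2 + (-12--17)^2 + (-2--12)^2) = 12.6886

12.6886


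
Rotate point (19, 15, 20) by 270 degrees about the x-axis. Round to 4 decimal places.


x' = 19
y' = 15*cos(270) - 20*sin(270) = 20
z' = 15*sin(270) + 20*cos(270) = -15

(19, 20, -15)


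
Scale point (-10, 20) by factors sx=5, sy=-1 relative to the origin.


Scaling: (x*sx, y*sy) = (-10*5, 20*-1) = (-50, -20)

(-50, -20)


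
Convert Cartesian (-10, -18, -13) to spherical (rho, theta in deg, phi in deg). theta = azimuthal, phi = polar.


rho = sqrt((-10)^2 + (-18)^2 + (-13)^2) = 24.3516
theta = atan2(-18, -10) = 240.9454 deg
phi = acos(-13/24.3516) = 122.2657 deg

rho = 24.3516, theta = 240.9454 deg, phi = 122.2657 deg


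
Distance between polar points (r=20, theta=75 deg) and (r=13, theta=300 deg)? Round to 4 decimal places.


d = sqrt(r1^2 + r2^2 - 2*r1*r2*cos(t2-t1))
d = sqrt(20^2 + 13^2 - 2*20*13*cos(300-75)) = 30.6055

30.6055


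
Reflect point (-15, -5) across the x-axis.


Reflection across x-axis: (x, y) -> (x, -y)
(-15, -5) -> (-15, 5)

(-15, 5)


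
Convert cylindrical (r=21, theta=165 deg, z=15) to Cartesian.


x = 21 * cos(165) = -20.2844
y = 21 * sin(165) = 5.4352
z = 15

(-20.2844, 5.4352, 15)


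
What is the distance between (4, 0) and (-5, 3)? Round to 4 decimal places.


d = sqrt((-5-4)^2 + (3-0)^2) = 9.4868

9.4868


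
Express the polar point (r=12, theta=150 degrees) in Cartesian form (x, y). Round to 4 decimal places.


x = 12 * cos(150) = -10.3923
y = 12 * sin(150) = 6

(-10.3923, 6)


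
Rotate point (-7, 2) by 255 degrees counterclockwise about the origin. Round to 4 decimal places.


x' = -7*cos(255) - 2*sin(255) = 3.7436
y' = -7*sin(255) + 2*cos(255) = 6.2438

(3.7436, 6.2438)


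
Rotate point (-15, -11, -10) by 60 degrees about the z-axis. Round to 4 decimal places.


x' = -15*cos(60) - -11*sin(60) = 2.0263
y' = -15*sin(60) + -11*cos(60) = -18.4904
z' = -10

(2.0263, -18.4904, -10)


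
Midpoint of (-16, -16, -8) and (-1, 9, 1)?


Midpoint = ((-16+-1)/2, (-16+9)/2, (-8+1)/2) = (-8.5, -3.5, -3.5)

(-8.5, -3.5, -3.5)


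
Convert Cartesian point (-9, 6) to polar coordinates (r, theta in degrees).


r = sqrt((-9)^2 + 6^2) = 10.8167
theta = atan2(6, -9) = 146.3099 degrees

r = 10.8167, theta = 146.3099 degrees


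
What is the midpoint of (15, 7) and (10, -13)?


Midpoint = ((15+10)/2, (7+-13)/2) = (12.5, -3)

(12.5, -3)


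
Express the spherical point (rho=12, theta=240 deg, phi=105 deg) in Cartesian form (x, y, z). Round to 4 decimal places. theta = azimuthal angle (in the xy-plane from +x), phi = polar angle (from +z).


x = 12 * sin(105) * cos(240) = -5.7956
y = 12 * sin(105) * sin(240) = -10.0382
z = 12 * cos(105) = -3.1058

(-5.7956, -10.0382, -3.1058)


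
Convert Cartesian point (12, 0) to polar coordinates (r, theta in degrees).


r = sqrt(12^2 + 0^2) = 12
theta = atan2(0, 12) = 0 degrees

r = 12, theta = 0 degrees


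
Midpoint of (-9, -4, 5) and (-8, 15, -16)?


Midpoint = ((-9+-8)/2, (-4+15)/2, (5+-16)/2) = (-8.5, 5.5, -5.5)

(-8.5, 5.5, -5.5)


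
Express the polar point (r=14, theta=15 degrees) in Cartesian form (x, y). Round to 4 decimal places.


x = 14 * cos(15) = 13.523
y = 14 * sin(15) = 3.6235

(13.523, 3.6235)


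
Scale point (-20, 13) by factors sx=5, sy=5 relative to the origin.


Scaling: (x*sx, y*sy) = (-20*5, 13*5) = (-100, 65)

(-100, 65)


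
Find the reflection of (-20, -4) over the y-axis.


Reflection across y-axis: (x, y) -> (-x, y)
(-20, -4) -> (20, -4)

(20, -4)


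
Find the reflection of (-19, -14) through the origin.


Reflection through origin: (x, y) -> (-x, -y)
(-19, -14) -> (19, 14)

(19, 14)


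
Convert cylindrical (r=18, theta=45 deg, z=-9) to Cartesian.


x = 18 * cos(45) = 12.7279
y = 18 * sin(45) = 12.7279
z = -9

(12.7279, 12.7279, -9)


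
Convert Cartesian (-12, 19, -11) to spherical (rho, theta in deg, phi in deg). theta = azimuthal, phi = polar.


rho = sqrt((-12)^2 + 19^2 + (-11)^2) = 25.02
theta = atan2(19, -12) = 122.2756 deg
phi = acos(-11/25.02) = 116.0815 deg

rho = 25.02, theta = 122.2756 deg, phi = 116.0815 deg


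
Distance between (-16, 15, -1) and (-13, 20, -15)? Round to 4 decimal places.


d = sqrt((-13--16)^2 + (20-15)^2 + (-15--1)^2) = 15.1658

15.1658


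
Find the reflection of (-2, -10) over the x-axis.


Reflection across x-axis: (x, y) -> (x, -y)
(-2, -10) -> (-2, 10)

(-2, 10)


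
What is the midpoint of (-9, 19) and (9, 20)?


Midpoint = ((-9+9)/2, (19+20)/2) = (0, 19.5)

(0, 19.5)


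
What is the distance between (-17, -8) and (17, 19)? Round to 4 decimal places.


d = sqrt((17--17)^2 + (19--8)^2) = 43.4166

43.4166


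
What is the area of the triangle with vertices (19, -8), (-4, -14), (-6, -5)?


Area = |x1(y2-y3) + x2(y3-y1) + x3(y1-y2)| / 2
= |19*(-14--5) + -4*(-5--8) + -6*(-8--14)| / 2
= 109.5

109.5


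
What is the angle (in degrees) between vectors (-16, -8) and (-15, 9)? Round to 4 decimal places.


dot = -16*-15 + -8*9 = 168
|u| = 17.8885, |v| = 17.4929
cos(angle) = 0.5369
angle = 57.5288 degrees

57.5288 degrees


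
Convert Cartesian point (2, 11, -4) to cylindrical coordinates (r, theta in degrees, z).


r = sqrt(2^2 + 11^2) = 11.1803
theta = atan2(11, 2) = 79.6952 deg
z = -4

r = 11.1803, theta = 79.6952 deg, z = -4


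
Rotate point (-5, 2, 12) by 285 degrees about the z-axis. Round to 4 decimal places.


x' = -5*cos(285) - 2*sin(285) = 0.6378
y' = -5*sin(285) + 2*cos(285) = 5.3473
z' = 12

(0.6378, 5.3473, 12)


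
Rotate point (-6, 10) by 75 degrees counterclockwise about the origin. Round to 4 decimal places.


x' = -6*cos(75) - 10*sin(75) = -11.2122
y' = -6*sin(75) + 10*cos(75) = -3.2074

(-11.2122, -3.2074)


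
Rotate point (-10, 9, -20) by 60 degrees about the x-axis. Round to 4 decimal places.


x' = -10
y' = 9*cos(60) - -20*sin(60) = 21.8205
z' = 9*sin(60) + -20*cos(60) = -2.2058

(-10, 21.8205, -2.2058)


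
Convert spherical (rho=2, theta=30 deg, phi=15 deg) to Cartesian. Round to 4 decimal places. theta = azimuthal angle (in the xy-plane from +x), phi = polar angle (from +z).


x = 2 * sin(15) * cos(30) = 0.4483
y = 2 * sin(15) * sin(30) = 0.2588
z = 2 * cos(15) = 1.9319

(0.4483, 0.2588, 1.9319)


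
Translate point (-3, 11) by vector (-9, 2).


Translation: (x+dx, y+dy) = (-3+-9, 11+2) = (-12, 13)

(-12, 13)


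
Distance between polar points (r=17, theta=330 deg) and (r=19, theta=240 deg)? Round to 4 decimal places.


d = sqrt(r1^2 + r2^2 - 2*r1*r2*cos(t2-t1))
d = sqrt(17^2 + 19^2 - 2*17*19*cos(240-330)) = 25.4951

25.4951


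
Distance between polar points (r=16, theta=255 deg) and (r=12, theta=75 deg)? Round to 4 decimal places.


d = sqrt(r1^2 + r2^2 - 2*r1*r2*cos(t2-t1))
d = sqrt(16^2 + 12^2 - 2*16*12*cos(75-255)) = 28

28


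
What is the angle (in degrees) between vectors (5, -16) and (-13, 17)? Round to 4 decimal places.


dot = 5*-13 + -16*17 = -337
|u| = 16.7631, |v| = 21.4009
cos(angle) = -0.9394
angle = 159.9487 degrees

159.9487 degrees


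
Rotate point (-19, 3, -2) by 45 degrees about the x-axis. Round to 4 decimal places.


x' = -19
y' = 3*cos(45) - -2*sin(45) = 3.5355
z' = 3*sin(45) + -2*cos(45) = 0.7071

(-19, 3.5355, 0.7071)


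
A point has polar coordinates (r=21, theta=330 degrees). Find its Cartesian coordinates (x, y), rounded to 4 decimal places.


x = 21 * cos(330) = 18.1865
y = 21 * sin(330) = -10.5

(18.1865, -10.5)


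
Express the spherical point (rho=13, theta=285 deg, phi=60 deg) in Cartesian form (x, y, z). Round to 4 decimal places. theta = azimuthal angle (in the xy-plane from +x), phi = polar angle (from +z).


x = 13 * sin(60) * cos(285) = 2.9139
y = 13 * sin(60) * sin(285) = -10.8747
z = 13 * cos(60) = 6.5

(2.9139, -10.8747, 6.5)


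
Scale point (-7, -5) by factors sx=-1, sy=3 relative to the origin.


Scaling: (x*sx, y*sy) = (-7*-1, -5*3) = (7, -15)

(7, -15)


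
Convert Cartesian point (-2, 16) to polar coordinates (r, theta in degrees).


r = sqrt((-2)^2 + 16^2) = 16.1245
theta = atan2(16, -2) = 97.125 degrees

r = 16.1245, theta = 97.125 degrees


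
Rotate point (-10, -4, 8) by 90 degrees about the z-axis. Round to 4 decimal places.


x' = -10*cos(90) - -4*sin(90) = 4
y' = -10*sin(90) + -4*cos(90) = -10
z' = 8

(4, -10, 8)


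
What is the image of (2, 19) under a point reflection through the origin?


Reflection through origin: (x, y) -> (-x, -y)
(2, 19) -> (-2, -19)

(-2, -19)


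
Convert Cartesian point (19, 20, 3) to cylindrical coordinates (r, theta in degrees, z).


r = sqrt(19^2 + 20^2) = 27.5862
theta = atan2(20, 19) = 46.4688 deg
z = 3

r = 27.5862, theta = 46.4688 deg, z = 3


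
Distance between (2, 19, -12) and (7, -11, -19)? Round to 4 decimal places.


d = sqrt((7-2)^2 + (-11-19)^2 + (-19--12)^2) = 31.209

31.209


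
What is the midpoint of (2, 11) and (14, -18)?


Midpoint = ((2+14)/2, (11+-18)/2) = (8, -3.5)

(8, -3.5)


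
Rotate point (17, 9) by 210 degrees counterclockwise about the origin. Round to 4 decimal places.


x' = 17*cos(210) - 9*sin(210) = -10.2224
y' = 17*sin(210) + 9*cos(210) = -16.2942

(-10.2224, -16.2942)


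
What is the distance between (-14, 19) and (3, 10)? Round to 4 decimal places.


d = sqrt((3--14)^2 + (10-19)^2) = 19.2354

19.2354


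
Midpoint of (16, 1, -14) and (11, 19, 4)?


Midpoint = ((16+11)/2, (1+19)/2, (-14+4)/2) = (13.5, 10, -5)

(13.5, 10, -5)


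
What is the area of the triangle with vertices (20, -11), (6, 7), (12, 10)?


Area = |x1(y2-y3) + x2(y3-y1) + x3(y1-y2)| / 2
= |20*(7-10) + 6*(10--11) + 12*(-11-7)| / 2
= 75

75


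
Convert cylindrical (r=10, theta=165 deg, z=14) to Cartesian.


x = 10 * cos(165) = -9.6593
y = 10 * sin(165) = 2.5882
z = 14

(-9.6593, 2.5882, 14)


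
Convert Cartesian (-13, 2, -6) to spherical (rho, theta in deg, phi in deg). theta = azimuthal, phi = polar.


rho = sqrt((-13)^2 + 2^2 + (-6)^2) = 14.4568
theta = atan2(2, -13) = 171.2538 deg
phi = acos(-6/14.4568) = 114.5211 deg

rho = 14.4568, theta = 171.2538 deg, phi = 114.5211 deg


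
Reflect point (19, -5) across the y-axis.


Reflection across y-axis: (x, y) -> (-x, y)
(19, -5) -> (-19, -5)

(-19, -5)


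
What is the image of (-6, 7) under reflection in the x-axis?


Reflection across x-axis: (x, y) -> (x, -y)
(-6, 7) -> (-6, -7)

(-6, -7)


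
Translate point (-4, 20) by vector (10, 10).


Translation: (x+dx, y+dy) = (-4+10, 20+10) = (6, 30)

(6, 30)


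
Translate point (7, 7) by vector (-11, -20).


Translation: (x+dx, y+dy) = (7+-11, 7+-20) = (-4, -13)

(-4, -13)


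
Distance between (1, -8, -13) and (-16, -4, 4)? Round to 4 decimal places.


d = sqrt((-16-1)^2 + (-4--8)^2 + (4--13)^2) = 24.3721

24.3721


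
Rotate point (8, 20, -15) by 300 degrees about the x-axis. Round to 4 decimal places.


x' = 8
y' = 20*cos(300) - -15*sin(300) = -2.9904
z' = 20*sin(300) + -15*cos(300) = -24.8205

(8, -2.9904, -24.8205)


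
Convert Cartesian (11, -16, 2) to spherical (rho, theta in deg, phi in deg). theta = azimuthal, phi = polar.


rho = sqrt(11^2 + (-16)^2 + 2^2) = 19.5192
theta = atan2(-16, 11) = 304.5085 deg
phi = acos(2/19.5192) = 84.119 deg

rho = 19.5192, theta = 304.5085 deg, phi = 84.119 deg


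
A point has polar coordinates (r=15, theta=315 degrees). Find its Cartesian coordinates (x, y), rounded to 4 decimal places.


x = 15 * cos(315) = 10.6066
y = 15 * sin(315) = -10.6066

(10.6066, -10.6066)


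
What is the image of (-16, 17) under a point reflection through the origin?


Reflection through origin: (x, y) -> (-x, -y)
(-16, 17) -> (16, -17)

(16, -17)


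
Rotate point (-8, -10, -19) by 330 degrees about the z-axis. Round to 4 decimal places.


x' = -8*cos(330) - -10*sin(330) = -11.9282
y' = -8*sin(330) + -10*cos(330) = -4.6603
z' = -19

(-11.9282, -4.6603, -19)


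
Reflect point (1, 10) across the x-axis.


Reflection across x-axis: (x, y) -> (x, -y)
(1, 10) -> (1, -10)

(1, -10)


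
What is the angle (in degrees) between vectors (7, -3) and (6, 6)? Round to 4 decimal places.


dot = 7*6 + -3*6 = 24
|u| = 7.6158, |v| = 8.4853
cos(angle) = 0.3714
angle = 68.1986 degrees

68.1986 degrees


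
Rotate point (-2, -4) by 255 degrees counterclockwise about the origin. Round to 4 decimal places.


x' = -2*cos(255) - -4*sin(255) = -3.3461
y' = -2*sin(255) + -4*cos(255) = 2.9671

(-3.3461, 2.9671)


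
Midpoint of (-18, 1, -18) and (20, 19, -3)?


Midpoint = ((-18+20)/2, (1+19)/2, (-18+-3)/2) = (1, 10, -10.5)

(1, 10, -10.5)


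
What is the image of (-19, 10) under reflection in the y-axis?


Reflection across y-axis: (x, y) -> (-x, y)
(-19, 10) -> (19, 10)

(19, 10)


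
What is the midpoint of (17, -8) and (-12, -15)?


Midpoint = ((17+-12)/2, (-8+-15)/2) = (2.5, -11.5)

(2.5, -11.5)


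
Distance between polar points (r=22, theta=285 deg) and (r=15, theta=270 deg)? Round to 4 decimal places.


d = sqrt(r1^2 + r2^2 - 2*r1*r2*cos(t2-t1))
d = sqrt(22^2 + 15^2 - 2*22*15*cos(270-285)) = 8.4551

8.4551


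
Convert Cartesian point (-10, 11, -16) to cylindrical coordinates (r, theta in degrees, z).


r = sqrt((-10)^2 + 11^2) = 14.8661
theta = atan2(11, -10) = 132.2737 deg
z = -16

r = 14.8661, theta = 132.2737 deg, z = -16


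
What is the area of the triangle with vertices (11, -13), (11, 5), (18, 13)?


Area = |x1(y2-y3) + x2(y3-y1) + x3(y1-y2)| / 2
= |11*(5-13) + 11*(13--13) + 18*(-13-5)| / 2
= 63

63


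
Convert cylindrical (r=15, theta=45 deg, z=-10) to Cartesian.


x = 15 * cos(45) = 10.6066
y = 15 * sin(45) = 10.6066
z = -10

(10.6066, 10.6066, -10)


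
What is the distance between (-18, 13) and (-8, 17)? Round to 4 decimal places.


d = sqrt((-8--18)^2 + (17-13)^2) = 10.7703

10.7703


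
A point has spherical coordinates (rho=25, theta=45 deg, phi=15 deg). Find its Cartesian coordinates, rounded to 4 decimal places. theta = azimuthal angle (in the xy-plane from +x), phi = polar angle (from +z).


x = 25 * sin(15) * cos(45) = 4.5753
y = 25 * sin(15) * sin(45) = 4.5753
z = 25 * cos(15) = 24.1481

(4.5753, 4.5753, 24.1481)


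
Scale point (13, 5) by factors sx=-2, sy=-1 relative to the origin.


Scaling: (x*sx, y*sy) = (13*-2, 5*-1) = (-26, -5)

(-26, -5)


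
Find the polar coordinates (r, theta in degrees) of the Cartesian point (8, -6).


r = sqrt(8^2 + (-6)^2) = 10
theta = atan2(-6, 8) = 323.1301 degrees

r = 10, theta = 323.1301 degrees


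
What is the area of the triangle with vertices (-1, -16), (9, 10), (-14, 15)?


Area = |x1(y2-y3) + x2(y3-y1) + x3(y1-y2)| / 2
= |-1*(10-15) + 9*(15--16) + -14*(-16-10)| / 2
= 324

324


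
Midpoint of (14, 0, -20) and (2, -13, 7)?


Midpoint = ((14+2)/2, (0+-13)/2, (-20+7)/2) = (8, -6.5, -6.5)

(8, -6.5, -6.5)


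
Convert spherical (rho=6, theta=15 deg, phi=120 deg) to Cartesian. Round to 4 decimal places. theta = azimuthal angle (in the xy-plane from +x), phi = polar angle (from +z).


x = 6 * sin(120) * cos(15) = 5.0191
y = 6 * sin(120) * sin(15) = 1.3449
z = 6 * cos(120) = -3

(5.0191, 1.3449, -3)


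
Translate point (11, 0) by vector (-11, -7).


Translation: (x+dx, y+dy) = (11+-11, 0+-7) = (0, -7)

(0, -7)


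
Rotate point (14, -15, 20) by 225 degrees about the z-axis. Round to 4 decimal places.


x' = 14*cos(225) - -15*sin(225) = -20.5061
y' = 14*sin(225) + -15*cos(225) = 0.7071
z' = 20

(-20.5061, 0.7071, 20)


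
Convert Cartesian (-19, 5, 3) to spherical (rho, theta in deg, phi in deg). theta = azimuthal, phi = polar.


rho = sqrt((-19)^2 + 5^2 + 3^2) = 19.8746
theta = atan2(5, -19) = 165.2564 deg
phi = acos(3/19.8746) = 81.3182 deg

rho = 19.8746, theta = 165.2564 deg, phi = 81.3182 deg


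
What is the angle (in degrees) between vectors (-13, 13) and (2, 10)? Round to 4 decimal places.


dot = -13*2 + 13*10 = 104
|u| = 18.3848, |v| = 10.198
cos(angle) = 0.5547
angle = 56.3099 degrees

56.3099 degrees


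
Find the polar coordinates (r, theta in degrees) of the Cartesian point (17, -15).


r = sqrt(17^2 + (-15)^2) = 22.6716
theta = atan2(-15, 17) = 318.5763 degrees

r = 22.6716, theta = 318.5763 degrees


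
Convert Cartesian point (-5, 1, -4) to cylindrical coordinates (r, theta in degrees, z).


r = sqrt((-5)^2 + 1^2) = 5.099
theta = atan2(1, -5) = 168.6901 deg
z = -4

r = 5.099, theta = 168.6901 deg, z = -4


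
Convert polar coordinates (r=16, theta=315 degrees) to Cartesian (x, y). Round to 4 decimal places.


x = 16 * cos(315) = 11.3137
y = 16 * sin(315) = -11.3137

(11.3137, -11.3137)


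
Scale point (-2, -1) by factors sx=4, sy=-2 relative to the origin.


Scaling: (x*sx, y*sy) = (-2*4, -1*-2) = (-8, 2)

(-8, 2)


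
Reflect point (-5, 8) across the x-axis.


Reflection across x-axis: (x, y) -> (x, -y)
(-5, 8) -> (-5, -8)

(-5, -8)


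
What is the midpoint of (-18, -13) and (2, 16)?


Midpoint = ((-18+2)/2, (-13+16)/2) = (-8, 1.5)

(-8, 1.5)


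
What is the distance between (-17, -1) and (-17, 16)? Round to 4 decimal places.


d = sqrt((-17--17)^2 + (16--1)^2) = 17

17


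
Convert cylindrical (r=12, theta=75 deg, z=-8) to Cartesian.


x = 12 * cos(75) = 3.1058
y = 12 * sin(75) = 11.5911
z = -8

(3.1058, 11.5911, -8)


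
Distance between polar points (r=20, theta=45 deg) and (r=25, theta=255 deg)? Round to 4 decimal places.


d = sqrt(r1^2 + r2^2 - 2*r1*r2*cos(t2-t1))
d = sqrt(20^2 + 25^2 - 2*20*25*cos(255-45)) = 43.4859

43.4859


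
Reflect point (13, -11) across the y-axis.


Reflection across y-axis: (x, y) -> (-x, y)
(13, -11) -> (-13, -11)

(-13, -11)


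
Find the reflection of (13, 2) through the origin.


Reflection through origin: (x, y) -> (-x, -y)
(13, 2) -> (-13, -2)

(-13, -2)


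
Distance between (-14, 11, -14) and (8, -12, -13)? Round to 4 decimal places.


d = sqrt((8--14)^2 + (-12-11)^2 + (-13--14)^2) = 31.8434

31.8434


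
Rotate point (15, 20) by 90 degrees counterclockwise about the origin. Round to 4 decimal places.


x' = 15*cos(90) - 20*sin(90) = -20
y' = 15*sin(90) + 20*cos(90) = 15

(-20, 15)


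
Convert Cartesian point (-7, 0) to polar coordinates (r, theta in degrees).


r = sqrt((-7)^2 + 0^2) = 7
theta = atan2(0, -7) = 180 degrees

r = 7, theta = 180 degrees


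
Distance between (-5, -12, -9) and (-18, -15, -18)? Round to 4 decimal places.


d = sqrt((-18--5)^2 + (-15--12)^2 + (-18--9)^2) = 16.0935

16.0935


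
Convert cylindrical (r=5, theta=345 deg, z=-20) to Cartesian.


x = 5 * cos(345) = 4.8296
y = 5 * sin(345) = -1.2941
z = -20

(4.8296, -1.2941, -20)


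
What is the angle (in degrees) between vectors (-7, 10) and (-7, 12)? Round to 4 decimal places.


dot = -7*-7 + 10*12 = 169
|u| = 12.2066, |v| = 13.8924
cos(angle) = 0.9966
angle = 4.7356 degrees

4.7356 degrees


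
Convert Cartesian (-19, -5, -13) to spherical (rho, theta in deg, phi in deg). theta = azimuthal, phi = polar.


rho = sqrt((-19)^2 + (-5)^2 + (-13)^2) = 23.5584
theta = atan2(-5, -19) = 194.7436 deg
phi = acos(-13/23.5584) = 123.4919 deg

rho = 23.5584, theta = 194.7436 deg, phi = 123.4919 deg


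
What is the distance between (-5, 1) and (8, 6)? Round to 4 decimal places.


d = sqrt((8--5)^2 + (6-1)^2) = 13.9284

13.9284


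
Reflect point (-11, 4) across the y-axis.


Reflection across y-axis: (x, y) -> (-x, y)
(-11, 4) -> (11, 4)

(11, 4)


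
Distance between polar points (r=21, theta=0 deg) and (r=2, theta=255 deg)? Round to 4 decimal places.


d = sqrt(r1^2 + r2^2 - 2*r1*r2*cos(t2-t1))
d = sqrt(21^2 + 2^2 - 2*21*2*cos(255-0)) = 21.6042

21.6042


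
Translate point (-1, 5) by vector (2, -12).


Translation: (x+dx, y+dy) = (-1+2, 5+-12) = (1, -7)

(1, -7)


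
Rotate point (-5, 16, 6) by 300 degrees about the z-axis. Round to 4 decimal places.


x' = -5*cos(300) - 16*sin(300) = 11.3564
y' = -5*sin(300) + 16*cos(300) = 12.3301
z' = 6

(11.3564, 12.3301, 6)


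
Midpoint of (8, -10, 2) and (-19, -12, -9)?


Midpoint = ((8+-19)/2, (-10+-12)/2, (2+-9)/2) = (-5.5, -11, -3.5)

(-5.5, -11, -3.5)


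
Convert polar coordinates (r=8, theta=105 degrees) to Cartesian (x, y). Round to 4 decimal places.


x = 8 * cos(105) = -2.0706
y = 8 * sin(105) = 7.7274

(-2.0706, 7.7274)


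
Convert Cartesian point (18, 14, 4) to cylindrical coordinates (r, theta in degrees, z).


r = sqrt(18^2 + 14^2) = 22.8035
theta = atan2(14, 18) = 37.875 deg
z = 4

r = 22.8035, theta = 37.875 deg, z = 4


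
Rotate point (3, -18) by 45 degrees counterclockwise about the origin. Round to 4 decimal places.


x' = 3*cos(45) - -18*sin(45) = 14.8492
y' = 3*sin(45) + -18*cos(45) = -10.6066

(14.8492, -10.6066)


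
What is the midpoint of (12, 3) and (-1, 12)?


Midpoint = ((12+-1)/2, (3+12)/2) = (5.5, 7.5)

(5.5, 7.5)


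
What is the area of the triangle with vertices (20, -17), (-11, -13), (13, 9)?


Area = |x1(y2-y3) + x2(y3-y1) + x3(y1-y2)| / 2
= |20*(-13-9) + -11*(9--17) + 13*(-17--13)| / 2
= 389

389


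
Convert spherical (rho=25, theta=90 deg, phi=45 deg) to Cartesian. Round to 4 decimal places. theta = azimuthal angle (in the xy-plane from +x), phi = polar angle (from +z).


x = 25 * sin(45) * cos(90) = 0
y = 25 * sin(45) * sin(90) = 17.6777
z = 25 * cos(45) = 17.6777

(0, 17.6777, 17.6777)


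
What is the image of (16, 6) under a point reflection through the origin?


Reflection through origin: (x, y) -> (-x, -y)
(16, 6) -> (-16, -6)

(-16, -6)


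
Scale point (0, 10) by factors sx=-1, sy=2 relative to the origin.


Scaling: (x*sx, y*sy) = (0*-1, 10*2) = (0, 20)

(0, 20)


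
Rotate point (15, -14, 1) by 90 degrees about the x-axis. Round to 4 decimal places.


x' = 15
y' = -14*cos(90) - 1*sin(90) = -1
z' = -14*sin(90) + 1*cos(90) = -14

(15, -1, -14)


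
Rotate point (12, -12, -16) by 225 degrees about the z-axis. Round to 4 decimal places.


x' = 12*cos(225) - -12*sin(225) = -16.9706
y' = 12*sin(225) + -12*cos(225) = 0
z' = -16

(-16.9706, 0, -16)


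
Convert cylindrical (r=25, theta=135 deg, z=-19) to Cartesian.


x = 25 * cos(135) = -17.6777
y = 25 * sin(135) = 17.6777
z = -19

(-17.6777, 17.6777, -19)


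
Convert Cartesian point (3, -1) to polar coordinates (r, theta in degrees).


r = sqrt(3^2 + (-1)^2) = 3.1623
theta = atan2(-1, 3) = 341.5651 degrees

r = 3.1623, theta = 341.5651 degrees


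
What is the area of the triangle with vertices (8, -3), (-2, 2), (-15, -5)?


Area = |x1(y2-y3) + x2(y3-y1) + x3(y1-y2)| / 2
= |8*(2--5) + -2*(-5--3) + -15*(-3-2)| / 2
= 67.5

67.5


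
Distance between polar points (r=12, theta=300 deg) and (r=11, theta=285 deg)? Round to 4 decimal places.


d = sqrt(r1^2 + r2^2 - 2*r1*r2*cos(t2-t1))
d = sqrt(12^2 + 11^2 - 2*12*11*cos(285-300)) = 3.1616

3.1616


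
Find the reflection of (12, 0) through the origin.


Reflection through origin: (x, y) -> (-x, -y)
(12, 0) -> (-12, 0)

(-12, 0)


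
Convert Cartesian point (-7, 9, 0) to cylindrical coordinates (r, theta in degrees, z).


r = sqrt((-7)^2 + 9^2) = 11.4018
theta = atan2(9, -7) = 127.875 deg
z = 0

r = 11.4018, theta = 127.875 deg, z = 0


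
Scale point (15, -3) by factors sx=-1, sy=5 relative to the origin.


Scaling: (x*sx, y*sy) = (15*-1, -3*5) = (-15, -15)

(-15, -15)


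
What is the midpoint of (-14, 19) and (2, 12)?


Midpoint = ((-14+2)/2, (19+12)/2) = (-6, 15.5)

(-6, 15.5)


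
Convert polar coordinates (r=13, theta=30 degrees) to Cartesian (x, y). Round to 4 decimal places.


x = 13 * cos(30) = 11.2583
y = 13 * sin(30) = 6.5

(11.2583, 6.5)


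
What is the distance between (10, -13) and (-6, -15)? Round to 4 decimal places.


d = sqrt((-6-10)^2 + (-15--13)^2) = 16.1245

16.1245


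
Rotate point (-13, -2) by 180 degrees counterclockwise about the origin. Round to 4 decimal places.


x' = -13*cos(180) - -2*sin(180) = 13
y' = -13*sin(180) + -2*cos(180) = 2

(13, 2)


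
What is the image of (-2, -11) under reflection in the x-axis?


Reflection across x-axis: (x, y) -> (x, -y)
(-2, -11) -> (-2, 11)

(-2, 11)


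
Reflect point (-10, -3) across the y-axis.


Reflection across y-axis: (x, y) -> (-x, y)
(-10, -3) -> (10, -3)

(10, -3)


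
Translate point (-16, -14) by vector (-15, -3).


Translation: (x+dx, y+dy) = (-16+-15, -14+-3) = (-31, -17)

(-31, -17)


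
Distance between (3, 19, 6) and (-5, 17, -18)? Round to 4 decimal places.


d = sqrt((-5-3)^2 + (17-19)^2 + (-18-6)^2) = 25.3772

25.3772


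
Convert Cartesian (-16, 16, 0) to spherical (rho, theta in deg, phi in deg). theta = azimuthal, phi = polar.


rho = sqrt((-16)^2 + 16^2 + 0^2) = 22.6274
theta = atan2(16, -16) = 135 deg
phi = acos(0/22.6274) = 90 deg

rho = 22.6274, theta = 135 deg, phi = 90 deg


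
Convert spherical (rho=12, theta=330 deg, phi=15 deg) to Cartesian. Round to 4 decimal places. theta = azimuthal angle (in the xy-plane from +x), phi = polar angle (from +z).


x = 12 * sin(15) * cos(330) = 2.6897
y = 12 * sin(15) * sin(330) = -1.5529
z = 12 * cos(15) = 11.5911

(2.6897, -1.5529, 11.5911)


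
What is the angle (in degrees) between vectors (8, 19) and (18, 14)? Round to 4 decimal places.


dot = 8*18 + 19*14 = 410
|u| = 20.6155, |v| = 22.8035
cos(angle) = 0.8721
angle = 29.2914 degrees

29.2914 degrees


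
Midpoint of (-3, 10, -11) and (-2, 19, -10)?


Midpoint = ((-3+-2)/2, (10+19)/2, (-11+-10)/2) = (-2.5, 14.5, -10.5)

(-2.5, 14.5, -10.5)


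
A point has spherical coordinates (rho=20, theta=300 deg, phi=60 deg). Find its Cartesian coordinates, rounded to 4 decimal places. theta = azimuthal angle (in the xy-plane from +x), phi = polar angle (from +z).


x = 20 * sin(60) * cos(300) = 8.6603
y = 20 * sin(60) * sin(300) = -15
z = 20 * cos(60) = 10

(8.6603, -15, 10)
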